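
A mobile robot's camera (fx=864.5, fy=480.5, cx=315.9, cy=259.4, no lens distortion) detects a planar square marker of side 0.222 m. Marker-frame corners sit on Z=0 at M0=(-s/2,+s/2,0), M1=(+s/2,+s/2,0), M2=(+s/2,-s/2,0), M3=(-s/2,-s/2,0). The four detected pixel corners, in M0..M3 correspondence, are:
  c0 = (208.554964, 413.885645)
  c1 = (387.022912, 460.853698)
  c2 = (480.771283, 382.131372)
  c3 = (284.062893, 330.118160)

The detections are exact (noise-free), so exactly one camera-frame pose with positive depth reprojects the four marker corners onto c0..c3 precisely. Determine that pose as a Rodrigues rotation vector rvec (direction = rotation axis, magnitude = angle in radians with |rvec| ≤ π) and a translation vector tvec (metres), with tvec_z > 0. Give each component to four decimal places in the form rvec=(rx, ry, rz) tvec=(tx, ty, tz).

Intrinsics K: fx=864.5, fy=480.5, cx=315.9, cy=259.4
Marker side s = 0.222 m; corners in marker frame (Z=0):
  M0 = (-0.1110, +0.1110, 0)
  M1 = (+0.1110, +0.1110, 0)
  M2 = (+0.1110, -0.1110, 0)
  M3 = (-0.1110, -0.1110, 0)
Detected image corners:
  c0 = (208.554964, 413.885645) px
  c1 = (387.022912, 460.853698) px
  c2 = (480.771283, 382.131372) px
  c3 = (284.062893, 330.118160) px
Planar DLT: solve 8×8 A·h = b for H (H[2,2]=1):
  H  [+846.41790 -230.73411 +338.12975]
  H  [+226.39054 +541.54434 +398.77063]
  H  [+0.01013 +0.44257 +1.00000]
B = K⁻¹H; ‖b₁‖=1.080898, ‖b₂‖=1.080898; λ = 2/(‖b₁‖+‖b₂‖) = 0.925157, sign → tz>0 ⇒ λ=+0.925157
r₁ = λ·B[:,0] = (+0.90238,+0.43084,+0.00937); r₂ = λ·B[:,1] = (-0.39654,+0.82165,+0.40945)
r₃ = r₁×r₂ = (+0.16871,-0.37319,+0.91229); SVD([r₁ r₂ r₃]) → R = UVᵀ:
  R  [+0.90238 -0.39654 +0.16871]
  R  [+0.43084 +0.82165 -0.37319]
  R  [+0.00937 +0.40945 +0.91229]
t = (+0.02379, +0.26834, +0.92516) m
tr R = 2.636317; θ = arccos((tr R − 1)/2) = 0.612596 rad = 35.099°
axis k = ((R−Rᵀ)₃₂, (R−Rᵀ)₁₃, (R−Rᵀ)₂₁) / (2 sinθ) = (+0.680566, +0.138556, +0.719466)
rvec = θ·k = (+0.416912, +0.084879, +0.440742)

rvec=(0.4169, 0.0849, 0.4407) tvec=(0.0238, 0.2683, 0.9252)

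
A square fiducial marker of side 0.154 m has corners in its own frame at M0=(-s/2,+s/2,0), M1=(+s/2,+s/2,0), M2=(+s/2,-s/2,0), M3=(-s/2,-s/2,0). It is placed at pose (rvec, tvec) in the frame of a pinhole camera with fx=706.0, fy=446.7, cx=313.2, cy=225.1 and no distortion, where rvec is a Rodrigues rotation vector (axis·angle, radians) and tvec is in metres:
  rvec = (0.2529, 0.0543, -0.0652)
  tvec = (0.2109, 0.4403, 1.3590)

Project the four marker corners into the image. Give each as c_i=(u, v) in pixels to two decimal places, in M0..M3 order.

Intrinsics K: fx=706.0, fy=446.7, cx=313.2, cy=225.1
Marker side s = 0.154 m; corners in marker frame (Z=0):
  M0 = (-0.0770, +0.0770, 0)
  M1 = (+0.0770, +0.0770, 0)
  M2 = (+0.0770, -0.0770, 0)
  M3 = (-0.0770, -0.0770, 0)
rvec = (0.2529, 0.0543, -0.0652), |rvec| = θ = 0.26675 rad = 15.284°
Rodrigues: sinθ=0.26360, 1−cosθ=0.03537; R = I + sinθ·[k]× + (1−cosθ)·[k]×²:
    [+0.99642 +0.07126 +0.04546]
    [-0.05760 +0.96610 -0.25167]
    [-0.06185 +0.24815 +0.96674]
t = (0.2109, 0.4403, 1.3590) m
M0: Pc = R·M0+t = (+0.13966, +0.51912, +1.38287); u = 706.0·(+0.13966)/1.38287 + 313.2 = 384.5021, v = 446.7·(+0.51912)/1.38287 + 225.1 = 392.7897
M1: Pc = R·M1+t = (+0.29311, +0.51025, +1.37334); u = 706.0·(+0.29311)/1.37334 + 313.2 = 463.8806, v = 446.7·(+0.51025)/1.37334 + 225.1 = 391.0674
M2: Pc = R·M2+t = (+0.28214, +0.36148, +1.33513); u = 706.0·(+0.28214)/1.33513 + 313.2 = 462.3910, v = 446.7·(+0.36148)/1.33513 + 225.1 = 346.0402
M3: Pc = R·M3+t = (+0.12869, +0.37035, +1.34466); u = 706.0·(+0.12869)/1.34466 + 313.2 = 380.7670, v = 446.7·(+0.37035)/1.34466 + 225.1 = 348.1305

c0=(384.50, 392.79) c1=(463.88, 391.07) c2=(462.39, 346.04) c3=(380.77, 348.13)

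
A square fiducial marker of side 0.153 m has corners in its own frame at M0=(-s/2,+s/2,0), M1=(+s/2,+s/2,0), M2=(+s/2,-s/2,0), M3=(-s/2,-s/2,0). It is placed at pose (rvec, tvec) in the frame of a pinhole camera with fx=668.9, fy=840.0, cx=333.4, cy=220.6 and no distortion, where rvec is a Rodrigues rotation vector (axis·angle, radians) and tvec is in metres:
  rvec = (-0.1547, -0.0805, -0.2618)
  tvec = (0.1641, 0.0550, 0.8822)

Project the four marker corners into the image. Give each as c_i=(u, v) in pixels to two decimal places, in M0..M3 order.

Intrinsics K: fx=668.9, fy=840.0, cx=333.4, cy=220.6
Marker side s = 0.153 m; corners in marker frame (Z=0):
  M0 = (-0.0765, +0.0765, 0)
  M1 = (+0.0765, +0.0765, 0)
  M2 = (+0.0765, -0.0765, 0)
  M3 = (-0.0765, -0.0765, 0)
rvec = (-0.1547, -0.0805, -0.2618), |rvec| = θ = 0.31457 rad = 18.023°
Rodrigues: sinθ=0.30940, 1−cosθ=0.04907; R = I + sinθ·[k]× + (1−cosθ)·[k]×²:
    [+0.96280 +0.26368 -0.05910]
    [-0.25133 +0.95414 +0.16261]
    [+0.09926 -0.14171 +0.98492]
t = (0.1641, 0.0550, 0.8822) m
M0: Pc = R·M0+t = (+0.11062, +0.14722, +0.86377); u = 668.9·(+0.11062)/0.86377 + 333.4 = 419.0621, v = 840.0·(+0.14722)/0.86377 + 220.6 = 363.7681
M1: Pc = R·M1+t = (+0.25793, +0.10877, +0.87895); u = 668.9·(+0.25793)/0.87895 + 333.4 = 529.6863, v = 840.0·(+0.10877)/0.87895 + 220.6 = 324.5452
M2: Pc = R·M2+t = (+0.21758, -0.03722, +0.90063); u = 668.9·(+0.21758)/0.90063 + 333.4 = 494.9983, v = 840.0·(-0.03722)/0.90063 + 220.6 = 185.8871
M3: Pc = R·M3+t = (+0.07027, +0.00123, +0.88545); u = 668.9·(+0.07027)/0.88545 + 333.4 = 386.4880, v = 840.0·(+0.00123)/0.88545 + 220.6 = 221.7712

c0=(419.06, 363.77) c1=(529.69, 324.55) c2=(495.00, 185.89) c3=(386.49, 221.77)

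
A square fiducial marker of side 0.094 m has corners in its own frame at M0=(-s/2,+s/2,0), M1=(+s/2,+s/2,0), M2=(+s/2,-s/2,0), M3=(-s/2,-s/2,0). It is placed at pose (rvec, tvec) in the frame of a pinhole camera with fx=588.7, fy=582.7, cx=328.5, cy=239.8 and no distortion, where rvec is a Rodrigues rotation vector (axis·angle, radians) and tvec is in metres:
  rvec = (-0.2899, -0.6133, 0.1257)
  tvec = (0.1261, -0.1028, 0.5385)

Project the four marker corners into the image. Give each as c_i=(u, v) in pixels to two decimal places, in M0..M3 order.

Intrinsics K: fx=588.7, fy=582.7, cx=328.5, cy=239.8
Marker side s = 0.094 m; corners in marker frame (Z=0):
  M0 = (-0.0470, +0.0470, 0)
  M1 = (+0.0470, +0.0470, 0)
  M2 = (+0.0470, -0.0470, 0)
  M3 = (-0.0470, -0.0470, 0)
rvec = (-0.2899, -0.6133, 0.1257), |rvec| = θ = 0.68991 rad = 39.529°
Rodrigues: sinθ=0.63647, 1−cosθ=0.22870; R = I + sinθ·[k]× + (1−cosθ)·[k]×²:
    [+0.81168 -0.03054 -0.58330]
    [+0.20139 +0.95203 +0.23040]
    [+0.54828 -0.30448 +0.77889]
t = (0.1261, -0.1028, 0.5385) m
M0: Pc = R·M0+t = (+0.08652, -0.06752, +0.49842); u = 588.7·(+0.08652)/0.49842 + 328.5 = 430.6866, v = 582.7·(-0.06752)/0.49842 + 239.8 = 160.8627
M1: Pc = R·M1+t = (+0.16281, -0.04859, +0.54996); u = 588.7·(+0.16281)/0.54996 + 328.5 = 502.7832, v = 582.7·(-0.04859)/0.54996 + 239.8 = 188.3179
M2: Pc = R·M2+t = (+0.16568, -0.13808, +0.57858); u = 588.7·(+0.16568)/0.57858 + 328.5 = 497.0822, v = 582.7·(-0.13808)/0.57858 + 239.8 = 100.7368
M3: Pc = R·M3+t = (+0.08939, -0.15701, +0.52704); u = 588.7·(+0.08939)/0.52704 + 328.5 = 428.3434, v = 582.7·(-0.15701)/0.52704 + 239.8 = 66.2082

c0=(430.69, 160.86) c1=(502.78, 188.32) c2=(497.08, 100.74) c3=(428.34, 66.21)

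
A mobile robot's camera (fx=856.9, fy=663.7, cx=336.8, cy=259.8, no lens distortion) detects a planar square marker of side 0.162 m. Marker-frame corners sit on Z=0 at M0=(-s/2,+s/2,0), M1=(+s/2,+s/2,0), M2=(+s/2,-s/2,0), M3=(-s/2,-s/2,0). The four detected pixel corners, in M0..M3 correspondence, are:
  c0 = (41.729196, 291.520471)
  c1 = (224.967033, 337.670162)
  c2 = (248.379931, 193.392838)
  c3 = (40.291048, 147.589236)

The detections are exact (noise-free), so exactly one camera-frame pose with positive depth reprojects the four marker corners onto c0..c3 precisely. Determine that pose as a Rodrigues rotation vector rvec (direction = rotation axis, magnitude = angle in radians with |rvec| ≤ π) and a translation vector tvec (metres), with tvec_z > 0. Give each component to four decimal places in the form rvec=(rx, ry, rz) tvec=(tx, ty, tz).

rvec=(0.4987, 0.2394, 0.2365) tvec=(-0.1509, -0.0129, 0.6455)

Intrinsics K: fx=856.9, fy=663.7, cx=336.8, cy=259.8
Marker side s = 0.162 m; corners in marker frame (Z=0):
  M0 = (-0.0810, +0.0810, 0)
  M1 = (+0.0810, +0.0810, 0)
  M2 = (+0.0810, -0.0810, 0)
  M3 = (-0.0810, -0.0810, 0)
Detected image corners:
  c0 = (41.729196, 291.520471) px
  c1 = (224.967033, 337.670162) px
  c2 = (248.379931, 193.392838) px
  c3 = (40.291048, 147.589236) px
Planar DLT: solve 8×8 A·h = b for H (H[2,2]=1):
  H  [+1166.87796 +40.61742 +136.43672]
  H  [+220.73905 +1076.12045 +246.54882]
  H  [-0.26030 +0.76939 +1.00000]
B = K⁻¹H; ‖b₁‖=1.549187, ‖b₂‖=1.549187; λ = 2/(‖b₁‖+‖b₂‖) = 0.645500, sign → tz>0 ⇒ λ=+0.645500
r₁ = λ·B[:,0] = (+0.94505,+0.28046,-0.16802); r₂ = λ·B[:,1] = (-0.16461,+0.85220,+0.49664)
r₃ = r₁×r₂ = (+0.28248,-0.44169,+0.85154); SVD([r₁ r₂ r₃]) → R = UVᵀ:
  R  [+0.94505 -0.16461 +0.28248]
  R  [+0.28046 +0.85220 -0.44169]
  R  [-0.16802 +0.49664 +0.85154]
t = (-0.15093, -0.01289, +0.64550) m
tr R = 2.648788; θ = arccos((tr R − 1)/2) = 0.601666 rad = 34.473°
axis k = ((R−Rᵀ)₃₂, (R−Rᵀ)₁₃, (R−Rᵀ)₂₁) / (2 sinθ) = (+0.828891, +0.397957, +0.393153)
rvec = θ·k = (+0.498716, +0.239437, +0.236547)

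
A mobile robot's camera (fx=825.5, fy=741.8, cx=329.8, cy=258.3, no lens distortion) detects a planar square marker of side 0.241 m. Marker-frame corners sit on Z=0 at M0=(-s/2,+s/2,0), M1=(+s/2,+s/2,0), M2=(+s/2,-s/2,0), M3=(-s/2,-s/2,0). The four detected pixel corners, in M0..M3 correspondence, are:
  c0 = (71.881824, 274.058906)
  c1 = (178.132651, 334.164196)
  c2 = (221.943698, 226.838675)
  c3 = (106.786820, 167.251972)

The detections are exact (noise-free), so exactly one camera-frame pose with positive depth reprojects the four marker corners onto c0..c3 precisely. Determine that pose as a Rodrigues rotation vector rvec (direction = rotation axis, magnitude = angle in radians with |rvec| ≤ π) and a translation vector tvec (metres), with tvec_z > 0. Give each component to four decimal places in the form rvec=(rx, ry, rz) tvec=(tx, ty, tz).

Intrinsics K: fx=825.5, fy=741.8, cx=329.8, cy=258.3
Marker side s = 0.241 m; corners in marker frame (Z=0):
  M0 = (-0.1205, +0.1205, 0)
  M1 = (+0.1205, +0.1205, 0)
  M2 = (+0.1205, -0.1205, 0)
  M3 = (-0.1205, -0.1205, 0)
Detected image corners:
  c0 = (71.881824, 274.058906) px
  c1 = (178.132651, 334.164196) px
  c2 = (221.943698, 226.838675) px
  c3 = (106.786820, 167.251972) px
Planar DLT: solve 8×8 A·h = b for H (H[2,2]=1):
  H  [+433.79809 -123.49837 +142.88998]
  H  [+205.15348 +512.52196 +251.71464]
  H  [-0.17242 +0.27251 +1.00000]
B = K⁻¹H; ‖b₁‖=0.704500, ‖b₂‖=0.704500; λ = 2/(‖b₁‖+‖b₂‖) = 1.419446, sign → tz>0 ⇒ λ=+1.419446
r₁ = λ·B[:,0] = (+0.84369,+0.47779,-0.24475); r₂ = λ·B[:,1] = (-0.36690,+0.84603,+0.38682)
r₃ = r₁×r₂ = (+0.39188,-0.23656,+0.88908); SVD([r₁ r₂ r₃]) → R = UVᵀ:
  R  [+0.84369 -0.36690 +0.39188]
  R  [+0.47779 +0.84603 -0.23656]
  R  [-0.24475 +0.38682 +0.88908]
t = (-0.32139, -0.01260, +1.41945) m
tr R = 2.578804; θ = arccos((tr R − 1)/2) = 0.660962 rad = 37.870°
axis k = ((R−Rᵀ)₃₂, (R−Rᵀ)₁₃, (R−Rᵀ)₂₁) / (2 sinθ) = (+0.507740, +0.518526, +0.687990)
rvec = θ·k = (+0.335597, +0.342726, +0.454735)

rvec=(0.3356, 0.3427, 0.4547) tvec=(-0.3214, -0.0126, 1.4194)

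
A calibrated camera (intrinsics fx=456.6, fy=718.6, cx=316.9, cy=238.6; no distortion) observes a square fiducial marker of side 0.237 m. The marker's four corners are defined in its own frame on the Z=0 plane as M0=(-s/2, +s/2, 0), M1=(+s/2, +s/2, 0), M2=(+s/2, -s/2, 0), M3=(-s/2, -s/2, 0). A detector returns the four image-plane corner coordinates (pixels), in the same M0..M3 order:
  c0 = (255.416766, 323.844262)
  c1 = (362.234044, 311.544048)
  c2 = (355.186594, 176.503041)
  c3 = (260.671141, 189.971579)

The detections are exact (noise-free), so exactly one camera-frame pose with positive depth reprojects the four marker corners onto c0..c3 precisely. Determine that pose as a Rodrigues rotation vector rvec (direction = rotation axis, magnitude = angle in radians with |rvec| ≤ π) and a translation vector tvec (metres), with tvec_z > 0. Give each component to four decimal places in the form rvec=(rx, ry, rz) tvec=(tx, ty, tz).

Intrinsics K: fx=456.6, fy=718.6, cx=316.9, cy=238.6
Marker side s = 0.237 m; corners in marker frame (Z=0):
  M0 = (-0.1185, +0.1185, 0)
  M1 = (+0.1185, +0.1185, 0)
  M2 = (+0.1185, -0.1185, 0)
  M3 = (-0.1185, -0.1185, 0)
Detected image corners:
  c0 = (255.416766, 323.844262) px
  c1 = (362.234044, 311.544048) px
  c2 = (355.186594, 176.503041) px
  c3 = (260.671141, 189.971579) px
Planar DLT: solve 8×8 A·h = b for H (H[2,2]=1):
  H  [+396.64866 -155.25344 +307.83684]
  H  [-76.05495 +438.34794 +246.42970]
  H  [-0.08600 -0.51486 +1.00000]
B = K⁻¹H; ‖b₁‖=0.935561, ‖b₂‖=0.935561; λ = 2/(‖b₁‖+‖b₂‖) = 1.068878, sign → tz>0 ⇒ λ=+1.068878
r₁ = λ·B[:,0] = (+0.99233,-0.08261,-0.09192); r₂ = λ·B[:,1] = (+0.01851,+0.83475,-0.55033)
r₃ = r₁×r₂ = (+0.12219,+0.54440,+0.82987); SVD([r₁ r₂ r₃]) → R = UVᵀ:
  R  [+0.99233 +0.01851 +0.12219]
  R  [-0.08261 +0.83475 +0.54440]
  R  [-0.09192 -0.55033 +0.82987]
t = (-0.02122, +0.01165, +1.06888) m
tr R = 2.656954; θ = arccos((tr R − 1)/2) = 0.594414 rad = 34.057°
axis k = ((R−Rᵀ)₃₂, (R−Rᵀ)₁₃, (R−Rᵀ)₂₁) / (2 sinθ) = (-0.977397, +0.191168, -0.090277)
rvec = θ·k = (-0.580978, +0.113633, -0.053662)

rvec=(-0.5810, 0.1136, -0.0537) tvec=(-0.0212, 0.0116, 1.0689)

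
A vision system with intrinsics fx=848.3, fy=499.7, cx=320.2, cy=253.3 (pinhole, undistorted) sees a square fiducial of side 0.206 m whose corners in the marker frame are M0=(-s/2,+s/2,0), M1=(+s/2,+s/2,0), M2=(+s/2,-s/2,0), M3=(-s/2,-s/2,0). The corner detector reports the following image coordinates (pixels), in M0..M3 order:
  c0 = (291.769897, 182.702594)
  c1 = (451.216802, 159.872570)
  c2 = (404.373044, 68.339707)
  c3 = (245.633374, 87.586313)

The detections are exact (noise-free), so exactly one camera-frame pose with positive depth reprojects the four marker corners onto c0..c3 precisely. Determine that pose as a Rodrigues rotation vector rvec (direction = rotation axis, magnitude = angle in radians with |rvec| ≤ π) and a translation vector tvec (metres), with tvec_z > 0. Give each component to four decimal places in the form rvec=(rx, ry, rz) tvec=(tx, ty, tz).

Intrinsics K: fx=848.3, fy=499.7, cx=320.2, cy=253.3
Marker side s = 0.206 m; corners in marker frame (Z=0):
  M0 = (-0.1030, +0.1030, 0)
  M1 = (+0.1030, +0.1030, 0)
  M2 = (+0.1030, -0.1030, 0)
  M3 = (-0.1030, -0.1030, 0)
Detected image corners:
  c0 = (291.769897, 182.702594) px
  c1 = (451.216802, 159.872570) px
  c2 = (404.373044, 68.339707) px
  c3 = (245.633374, 87.586313) px
Planar DLT: solve 8×8 A·h = b for H (H[2,2]=1):
  H  [+831.59539 +200.86365 +349.47286]
  H  [-80.83877 +443.98759 +124.09786]
  H  [+0.17031 -0.07135 +1.00000]
B = K⁻¹H; ‖b₁‖=0.964188, ‖b₂‖=0.964188; λ = 2/(‖b₁‖+‖b₂‖) = 1.037142, sign → tz>0 ⇒ λ=+1.037142
r₁ = λ·B[:,0] = (+0.95004,-0.25732,+0.17664); r₂ = λ·B[:,1] = (+0.27351,+0.95902,-0.07400)
r₃ = r₁×r₂ = (-0.15036,+0.11861,+0.98149); SVD([r₁ r₂ r₃]) → R = UVᵀ:
  R  [+0.95004 +0.27351 -0.15036]
  R  [-0.25732 +0.95902 +0.11861]
  R  [+0.17664 -0.07400 +0.98149]
t = (+0.03579, -0.26816, +1.03714) m
tr R = 2.890554; θ = arccos((tr R − 1)/2) = 0.332353 rad = 19.042°
axis k = ((R−Rᵀ)₃₂, (R−Rᵀ)₁₃, (R−Rᵀ)₂₁) / (2 sinθ) = (-0.295172, -0.501111, -0.813487)
rvec = θ·k = (-0.098101, -0.166546, -0.270365)

rvec=(-0.0981, -0.1665, -0.2704) tvec=(0.0358, -0.2682, 1.0371)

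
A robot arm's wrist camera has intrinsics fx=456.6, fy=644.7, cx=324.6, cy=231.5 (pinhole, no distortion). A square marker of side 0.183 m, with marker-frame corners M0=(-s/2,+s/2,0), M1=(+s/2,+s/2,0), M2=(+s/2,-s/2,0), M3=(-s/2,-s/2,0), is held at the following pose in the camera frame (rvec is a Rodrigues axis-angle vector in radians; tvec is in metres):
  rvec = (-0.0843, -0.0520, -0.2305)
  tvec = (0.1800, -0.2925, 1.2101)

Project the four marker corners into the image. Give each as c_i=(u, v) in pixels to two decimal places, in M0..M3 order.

c0=(367.35, 132.93) c1=(434.17, 111.79) c2=(417.16, 19.59) c3=(350.97, 39.63)

Intrinsics K: fx=456.6, fy=644.7, cx=324.6, cy=231.5
Marker side s = 0.183 m; corners in marker frame (Z=0):
  M0 = (-0.0915, +0.0915, 0)
  M1 = (+0.0915, +0.0915, 0)
  M2 = (+0.0915, -0.0915, 0)
  M3 = (-0.0915, -0.0915, 0)
rvec = (-0.0843, -0.0520, -0.2305), |rvec| = θ = 0.25088 rad = 14.374°
Rodrigues: sinθ=0.24826, 1−cosθ=0.03131; R = I + sinθ·[k]× + (1−cosθ)·[k]×²:
    [+0.97223 +0.23027 -0.04179]
    [-0.22591 +0.97004 +0.08938]
    [+0.06112 -0.07746 +0.99512]
t = (0.1800, -0.2925, 1.2101) m
M0: Pc = R·M0+t = (+0.11211, -0.18307, +1.19742); u = 456.6·(+0.11211)/1.19742 + 324.6 = 367.3500, v = 644.7·(-0.18307)/1.19742 + 231.5 = 132.9334
M1: Pc = R·M1+t = (+0.29003, -0.22441, +1.20861); u = 456.6·(+0.29003)/1.20861 + 324.6 = 434.1702, v = 644.7·(-0.22441)/1.20861 + 231.5 = 111.7930
M2: Pc = R·M2+t = (+0.24789, -0.40193, +1.22278); u = 456.6·(+0.24789)/1.22278 + 324.6 = 417.1647, v = 644.7·(-0.40193)/1.22278 + 231.5 = 19.5863
M3: Pc = R·M3+t = (+0.06997, -0.36059, +1.21159); u = 456.6·(+0.06997)/1.21159 + 324.6 = 350.9693, v = 644.7·(-0.36059)/1.21159 + 231.5 = 39.6281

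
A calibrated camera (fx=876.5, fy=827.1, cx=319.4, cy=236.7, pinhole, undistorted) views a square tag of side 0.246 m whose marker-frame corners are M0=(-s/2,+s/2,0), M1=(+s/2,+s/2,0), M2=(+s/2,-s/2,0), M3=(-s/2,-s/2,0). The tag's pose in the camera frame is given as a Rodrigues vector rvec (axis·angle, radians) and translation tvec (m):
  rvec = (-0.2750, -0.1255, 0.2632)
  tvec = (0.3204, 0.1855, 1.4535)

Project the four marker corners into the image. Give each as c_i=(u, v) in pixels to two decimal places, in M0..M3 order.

Intrinsics K: fx=876.5, fy=827.1, cx=319.4, cy=236.7
Marker side s = 0.246 m; corners in marker frame (Z=0):
  M0 = (-0.1230, +0.1230, 0)
  M1 = (+0.1230, +0.1230, 0)
  M2 = (+0.1230, -0.1230, 0)
  M3 = (-0.1230, -0.1230, 0)
rvec = (-0.2750, -0.1255, 0.2632), |rvec| = θ = 0.40081 rad = 22.965°
Rodrigues: sinθ=0.39017, 1−cosθ=0.07926; R = I + sinθ·[k]× + (1−cosθ)·[k]×²:
    [+0.95805 -0.23918 -0.15787]
    [+0.27324 +0.92852 +0.25140]
    [+0.08646 -0.28399 +0.95492]
t = (0.3204, 0.1855, 1.4535) m
M0: Pc = R·M0+t = (+0.17314, +0.26610, +1.40793); u = 876.5·(+0.17314)/1.40793 + 319.4 = 427.1870, v = 827.1·(+0.26610)/1.40793 + 236.7 = 393.0217
M1: Pc = R·M1+t = (+0.40882, +0.33332, +1.42920); u = 876.5·(+0.40882)/1.42920 + 319.4 = 570.1213, v = 827.1·(+0.33332)/1.42920 + 236.7 = 429.5943
M2: Pc = R·M2+t = (+0.46766, +0.10490, +1.49907); u = 876.5·(+0.46766)/1.49907 + 319.4 = 592.8398, v = 827.1·(+0.10490)/1.49907 + 236.7 = 294.5783
M3: Pc = R·M3+t = (+0.23198, +0.03768, +1.47780); u = 876.5·(+0.23198)/1.47780 + 319.4 = 456.9896, v = 827.1·(+0.03768)/1.47780 + 236.7 = 257.7915

c0=(427.19, 393.02) c1=(570.12, 429.59) c2=(592.84, 294.58) c3=(456.99, 257.79)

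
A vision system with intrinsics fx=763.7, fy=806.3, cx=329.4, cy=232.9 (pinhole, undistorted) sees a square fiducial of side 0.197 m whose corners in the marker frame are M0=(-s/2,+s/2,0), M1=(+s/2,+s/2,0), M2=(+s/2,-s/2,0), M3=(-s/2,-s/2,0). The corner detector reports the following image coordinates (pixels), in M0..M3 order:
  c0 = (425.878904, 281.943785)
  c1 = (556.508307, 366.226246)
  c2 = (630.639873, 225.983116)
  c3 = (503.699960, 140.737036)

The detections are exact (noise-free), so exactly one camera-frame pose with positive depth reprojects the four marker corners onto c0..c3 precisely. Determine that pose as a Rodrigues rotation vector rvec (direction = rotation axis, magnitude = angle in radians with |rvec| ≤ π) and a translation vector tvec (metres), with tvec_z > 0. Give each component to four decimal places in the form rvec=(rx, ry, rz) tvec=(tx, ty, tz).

rvec=(-0.0634, -0.1097, 0.5427) tvec=(0.2542, 0.0247, 0.9672)

Intrinsics K: fx=763.7, fy=806.3, cx=329.4, cy=232.9
Marker side s = 0.197 m; corners in marker frame (Z=0):
  M0 = (-0.0985, +0.0985, 0)
  M1 = (+0.0985, +0.0985, 0)
  M2 = (+0.0985, -0.0985, 0)
  M3 = (-0.0985, -0.0985, 0)
Detected image corners:
  c0 = (425.878904, 281.943785) px
  c1 = (556.508307, 366.226246) px
  c2 = (630.639873, 225.983116) px
  c3 = (503.699960, 140.737036) px
Planar DLT: solve 8×8 A·h = b for H (H[2,2]=1):
  H  [+701.41593 -434.35615 +530.09921]
  H  [+453.20241 +690.93331 +253.46063]
  H  [+0.09027 -0.09217 +1.00000]
B = K⁻¹H; ‖b₁‖=1.033914, ‖b₂‖=1.033914; λ = 2/(‖b₁‖+‖b₂‖) = 0.967198, sign → tz>0 ⇒ λ=+0.967198
r₁ = λ·B[:,0] = (+0.85066,+0.51842,+0.08731); r₂ = λ·B[:,1] = (-0.51165,+0.85456,-0.08914)
r₃ = r₁×r₂ = (-0.12083,+0.03116,+0.99218); SVD([r₁ r₂ r₃]) → R = UVᵀ:
  R  [+0.85066 -0.51165 -0.12083]
  R  [+0.51842 +0.85456 +0.03116]
  R  [+0.08731 -0.08914 +0.99218]
t = (+0.25418, +0.02466, +0.96720) m
tr R = 2.697401; θ = arccos((tr R − 1)/2) = 0.557273 rad = 31.929°
axis k = ((R−Rᵀ)₃₂, (R−Rᵀ)₁₃, (R−Rᵀ)₂₁) / (2 sinθ) = (-0.113732, -0.196778, +0.973829)
rvec = θ·k = (-0.063380, -0.109659, +0.542689)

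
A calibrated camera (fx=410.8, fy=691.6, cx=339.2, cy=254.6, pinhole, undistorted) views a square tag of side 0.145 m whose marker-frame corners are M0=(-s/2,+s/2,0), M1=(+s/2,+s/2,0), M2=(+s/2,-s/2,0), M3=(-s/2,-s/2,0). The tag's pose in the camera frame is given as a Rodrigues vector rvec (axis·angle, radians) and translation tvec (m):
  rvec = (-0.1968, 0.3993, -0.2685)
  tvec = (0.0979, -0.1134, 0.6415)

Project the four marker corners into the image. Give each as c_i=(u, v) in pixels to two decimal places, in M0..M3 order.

c0=(370.44, 229.65) c1=(461.43, 178.06) c2=(434.17, 32.47) c3=(349.87, 92.40)

Intrinsics K: fx=410.8, fy=691.6, cx=339.2, cy=254.6
Marker side s = 0.145 m; corners in marker frame (Z=0):
  M0 = (-0.0725, +0.0725, 0)
  M1 = (+0.0725, +0.0725, 0)
  M2 = (+0.0725, -0.0725, 0)
  M3 = (-0.0725, -0.0725, 0)
rvec = (-0.1968, 0.3993, -0.2685), |rvec| = θ = 0.51987 rad = 29.786°
Rodrigues: sinθ=0.49677, 1−cosθ=0.13212; R = I + sinθ·[k]× + (1−cosθ)·[k]×²:
    [+0.88682 +0.21815 +0.40739]
    [-0.29498 +0.94583 +0.13564]
    [-0.35572 -0.24046 +0.90313]
t = (0.0979, -0.1134, 0.6415) m
M0: Pc = R·M0+t = (+0.04942, -0.02344, +0.64986); u = 410.8·(+0.04942)/0.64986 + 339.2 = 370.4415, v = 691.6·(-0.02344)/0.64986 + 254.6 = 229.6528
M1: Pc = R·M1+t = (+0.17801, -0.06621, +0.59828); u = 410.8·(+0.17801)/0.59828 + 339.2 = 461.4290, v = 691.6·(-0.06621)/0.59828 + 254.6 = 178.0576
M2: Pc = R·M2+t = (+0.14638, -0.20336, +0.63314); u = 410.8·(+0.14638)/0.63314 + 339.2 = 434.1739, v = 691.6·(-0.20336)/0.63314 + 254.6 = 32.4659
M3: Pc = R·M3+t = (+0.01779, -0.16059, +0.68472); u = 410.8·(+0.01779)/0.68472 + 339.2 = 349.8729, v = 691.6·(-0.16059)/0.68472 + 254.6 = 92.4012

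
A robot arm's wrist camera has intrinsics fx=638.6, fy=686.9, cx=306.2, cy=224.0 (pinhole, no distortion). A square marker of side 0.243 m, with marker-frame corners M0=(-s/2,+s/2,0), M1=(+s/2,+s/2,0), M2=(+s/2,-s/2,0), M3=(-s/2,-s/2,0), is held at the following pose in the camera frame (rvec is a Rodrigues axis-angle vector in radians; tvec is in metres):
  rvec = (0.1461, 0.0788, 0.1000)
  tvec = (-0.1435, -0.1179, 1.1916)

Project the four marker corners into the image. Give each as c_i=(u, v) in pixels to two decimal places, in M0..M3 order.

c0=(161.85, 217.76) c1=(287.93, 232.28) c2=(299.84, 91.48) c3=(169.72, 78.57)

Intrinsics K: fx=638.6, fy=686.9, cx=306.2, cy=224.0
Marker side s = 0.243 m; corners in marker frame (Z=0):
  M0 = (-0.1215, +0.1215, 0)
  M1 = (+0.1215, +0.1215, 0)
  M2 = (+0.1215, -0.1215, 0)
  M3 = (-0.1215, -0.1215, 0)
rvec = (0.1461, 0.0788, 0.1000), |rvec| = θ = 0.19379 rad = 11.103°
Rodrigues: sinθ=0.19258, 1−cosθ=0.01872; R = I + sinθ·[k]× + (1−cosθ)·[k]×²:
    [+0.99192 -0.09364 +0.08559]
    [+0.10511 +0.98438 -0.14126]
    [-0.07103 +0.14911 +0.98627]
t = (-0.1435, -0.1179, 1.1916) m
M0: Pc = R·M0+t = (-0.27540, -0.01107, +1.21835); u = 638.6·(-0.27540)/1.21835 + 306.2 = 161.8508, v = 686.9·(-0.01107)/1.21835 + 224.0 = 217.7590
M1: Pc = R·M1+t = (-0.03436, +0.01447, +1.20109); u = 638.6·(-0.03436)/1.20109 + 306.2 = 287.9321, v = 686.9·(+0.01447)/1.20109 + 224.0 = 232.2771
M2: Pc = R·M2+t = (-0.01160, -0.22473, +1.16485); u = 638.6·(-0.01160)/1.16485 + 306.2 = 299.8380, v = 686.9·(-0.22473)/1.16485 + 224.0 = 91.4791
M3: Pc = R·M3+t = (-0.25264, -0.25027, +1.18211); u = 638.6·(-0.25264)/1.18211 + 306.2 = 169.7182, v = 686.9·(-0.25027)/1.18211 + 224.0 = 78.5717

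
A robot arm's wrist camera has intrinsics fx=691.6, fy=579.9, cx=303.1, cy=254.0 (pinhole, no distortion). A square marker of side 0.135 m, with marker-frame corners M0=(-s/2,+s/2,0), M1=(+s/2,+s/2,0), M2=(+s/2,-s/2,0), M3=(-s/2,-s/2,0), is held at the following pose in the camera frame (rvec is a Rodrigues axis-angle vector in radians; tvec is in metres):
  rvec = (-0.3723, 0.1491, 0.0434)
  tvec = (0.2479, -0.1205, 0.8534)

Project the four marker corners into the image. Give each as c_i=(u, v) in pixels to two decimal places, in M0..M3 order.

c0=(448.51, 213.47) c1=(564.85, 213.86) c2=(557.71, 132.10) c3=(447.89, 133.62)

Intrinsics K: fx=691.6, fy=579.9, cx=303.1, cy=254.0
Marker side s = 0.135 m; corners in marker frame (Z=0):
  M0 = (-0.0675, +0.0675, 0)
  M1 = (+0.0675, +0.0675, 0)
  M2 = (+0.0675, -0.0675, 0)
  M3 = (-0.0675, -0.0675, 0)
rvec = (-0.3723, 0.1491, 0.0434), |rvec| = θ = 0.40339 rad = 23.112°
Rodrigues: sinθ=0.39254, 1−cosθ=0.08026; R = I + sinθ·[k]× + (1−cosθ)·[k]×²:
    [+0.98811 -0.06961 +0.13712]
    [+0.01485 +0.93070 +0.36548]
    [-0.15306 -0.35909 +0.92067]
t = (0.2479, -0.1205, 0.8534) m
M0: Pc = R·M0+t = (+0.17650, -0.05868, +0.83949); u = 691.6·(+0.17650)/0.83949 + 303.1 = 448.5094, v = 579.9·(-0.05868)/0.83949 + 254.0 = 213.4653
M1: Pc = R·M1+t = (+0.30990, -0.05668, +0.81883); u = 691.6·(+0.30990)/0.81883 + 303.1 = 564.8463, v = 579.9·(-0.05668)/0.81883 + 254.0 = 213.8624
M2: Pc = R·M2+t = (+0.31930, -0.18232, +0.86731); u = 691.6·(+0.31930)/0.86731 + 303.1 = 557.7100, v = 579.9·(-0.18232)/0.86731 + 254.0 = 132.0971
M3: Pc = R·M3+t = (+0.18590, -0.18432, +0.88797); u = 691.6·(+0.18590)/0.88797 + 303.1 = 447.8905, v = 579.9·(-0.18432)/0.88797 + 254.0 = 133.6243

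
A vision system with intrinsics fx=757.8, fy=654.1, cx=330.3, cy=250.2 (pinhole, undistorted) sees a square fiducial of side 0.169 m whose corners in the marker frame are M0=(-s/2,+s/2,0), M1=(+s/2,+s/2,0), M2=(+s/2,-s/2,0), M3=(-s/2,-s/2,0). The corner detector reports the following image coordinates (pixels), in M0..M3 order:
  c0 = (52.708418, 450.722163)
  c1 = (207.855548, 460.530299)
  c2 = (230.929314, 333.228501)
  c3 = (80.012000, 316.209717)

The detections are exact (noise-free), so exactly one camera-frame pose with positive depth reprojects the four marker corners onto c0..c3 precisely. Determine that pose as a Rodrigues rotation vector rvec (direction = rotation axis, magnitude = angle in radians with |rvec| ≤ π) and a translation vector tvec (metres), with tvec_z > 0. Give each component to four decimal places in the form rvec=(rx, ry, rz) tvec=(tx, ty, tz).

Intrinsics K: fx=757.8, fy=654.1, cx=330.3, cy=250.2
Marker side s = 0.169 m; corners in marker frame (Z=0):
  M0 = (-0.0845, +0.0845, 0)
  M1 = (+0.0845, +0.0845, 0)
  M2 = (+0.0845, -0.0845, 0)
  M3 = (-0.0845, -0.0845, 0)
Detected image corners:
  c0 = (52.708418, 450.722163) px
  c1 = (207.855548, 460.530299) px
  c2 = (230.929314, 333.228501) px
  c3 = (80.012000, 316.209717) px
Planar DLT: solve 8×8 A·h = b for H (H[2,2]=1):
  H  [+953.55178 -164.13119 +145.17028]
  H  [+211.05437 +731.82079 +389.76588]
  H  [+0.33700 -0.10808 +1.00000]
B = K⁻¹H; ‖b₁‖=1.177448, ‖b₂‖=1.177448; λ = 2/(‖b₁‖+‖b₂‖) = 0.849295, sign → tz>0 ⇒ λ=+0.849295
r₁ = λ·B[:,0] = (+0.94393,+0.16456,+0.28622); r₂ = λ·B[:,1] = (-0.14394,+0.98532,-0.09179)
r₃ = r₁×r₂ = (-0.29712,+0.04545,+0.95376); SVD([r₁ r₂ r₃]) → R = UVᵀ:
  R  [+0.94393 -0.14394 -0.29712]
  R  [+0.16456 +0.98532 +0.04545]
  R  [+0.28622 -0.09179 +0.95376]
t = (-0.20748, +0.18121, +0.84929) m
tr R = 2.883007; θ = arccos((tr R − 1)/2) = 0.343732 rad = 19.694°
axis k = ((R−Rᵀ)₃₂, (R−Rᵀ)₁₃, (R−Rᵀ)₂₁) / (2 sinθ) = (-0.203618, -0.865475, +0.457703)
rvec = θ·k = (-0.069990, -0.297491, +0.157327)

rvec=(-0.0700, -0.2975, 0.1573) tvec=(-0.2075, 0.1812, 0.8493)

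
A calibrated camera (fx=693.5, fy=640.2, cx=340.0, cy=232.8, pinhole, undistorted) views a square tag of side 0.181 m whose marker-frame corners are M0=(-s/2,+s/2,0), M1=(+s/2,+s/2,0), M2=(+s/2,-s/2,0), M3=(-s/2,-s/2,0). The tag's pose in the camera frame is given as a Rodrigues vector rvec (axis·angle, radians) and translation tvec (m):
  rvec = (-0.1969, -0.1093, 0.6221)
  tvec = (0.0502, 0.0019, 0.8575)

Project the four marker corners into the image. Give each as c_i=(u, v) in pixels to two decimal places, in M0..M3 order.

Intrinsics K: fx=693.5, fy=640.2, cx=340.0, cy=232.8
Marker side s = 0.181 m; corners in marker frame (Z=0):
  M0 = (-0.0905, +0.0905, 0)
  M1 = (+0.0905, +0.0905, 0)
  M2 = (+0.0905, -0.0905, 0)
  M3 = (-0.0905, -0.0905, 0)
rvec = (-0.1969, -0.1093, 0.6221), |rvec| = θ = 0.66161 rad = 37.907°
Rodrigues: sinθ=0.61439, 1−cosθ=0.21099; R = I + sinθ·[k]× + (1−cosθ)·[k]×²:
    [+0.80769 -0.56732 -0.16054]
    [+0.58807 +0.79476 +0.15007]
    [+0.04245 -0.21562 +0.97555]
t = (0.0502, 0.0019, 0.8575) m
M0: Pc = R·M0+t = (-0.07424, +0.02061, +0.83414); u = 693.5·(-0.07424)/0.83414 + 340.0 = 278.2782, v = 640.2·(+0.02061)/0.83414 + 232.8 = 248.6147
M1: Pc = R·M1+t = (+0.07195, +0.12705, +0.84183); u = 693.5·(+0.07195)/0.84183 + 340.0 = 399.2754, v = 640.2·(+0.12705)/0.84183 + 232.8 = 329.4174
M2: Pc = R·M2+t = (+0.17464, -0.01681, +0.88086); u = 693.5·(+0.17464)/0.88086 + 340.0 = 477.4938, v = 640.2·(-0.01681)/0.88086 + 232.8 = 220.5858
M3: Pc = R·M3+t = (+0.02845, -0.12325, +0.87317); u = 693.5·(+0.02845)/0.87317 + 340.0 = 362.5932, v = 640.2·(-0.12325)/0.87317 + 232.8 = 142.4369

c0=(278.28, 248.61) c1=(399.28, 329.42) c2=(477.49, 220.59) c3=(362.59, 142.44)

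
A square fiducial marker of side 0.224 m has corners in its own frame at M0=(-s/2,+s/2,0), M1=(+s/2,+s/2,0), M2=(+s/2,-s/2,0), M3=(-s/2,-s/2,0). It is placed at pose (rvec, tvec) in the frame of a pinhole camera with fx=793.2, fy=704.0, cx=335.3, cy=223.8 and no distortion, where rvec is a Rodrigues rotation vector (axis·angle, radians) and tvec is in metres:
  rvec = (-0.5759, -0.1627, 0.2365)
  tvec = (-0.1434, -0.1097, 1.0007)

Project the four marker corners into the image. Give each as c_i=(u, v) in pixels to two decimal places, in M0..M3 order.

Intrinsics K: fx=793.2, fy=704.0, cx=335.3, cy=223.8
Marker side s = 0.224 m; corners in marker frame (Z=0):
  M0 = (-0.1120, +0.1120, 0)
  M1 = (+0.1120, +0.1120, 0)
  M2 = (+0.1120, -0.1120, 0)
  M3 = (-0.1120, -0.1120, 0)
rvec = (-0.5759, -0.1627, 0.2365), |rvec| = θ = 0.64348 rad = 36.869°
Rodrigues: sinθ=0.59998, 1−cosθ=0.19999; R = I + sinθ·[k]× + (1−cosθ)·[k]×²:
    [+0.96020 -0.17526 -0.21748]
    [+0.26577 +0.81280 +0.51839]
    [+0.08592 -0.55556 +0.82703]
t = (-0.1434, -0.1097, 1.0007) m
M0: Pc = R·M0+t = (-0.27057, -0.04843, +0.92885); u = 793.2·(-0.27057)/0.92885 + 335.3 = 104.2442, v = 704.0·(-0.04843)/0.92885 + 223.8 = 187.0918
M1: Pc = R·M1+t = (-0.05549, +0.01110, +0.94810); u = 793.2·(-0.05549)/0.94810 + 335.3 = 288.8789, v = 704.0·(+0.01110)/0.94810 + 223.8 = 232.0418
M2: Pc = R·M2+t = (-0.01623, -0.17097, +1.07255); u = 793.2·(-0.01623)/1.07255 + 335.3 = 323.2982, v = 704.0·(-0.17097)/1.07255 + 223.8 = 111.5800
M3: Pc = R·M3+t = (-0.23131, -0.23050, +1.05330); u = 793.2·(-0.23131)/1.05330 + 335.3 = 161.1065, v = 704.0·(-0.23050)/1.05330 + 223.8 = 69.7396

c0=(104.24, 187.09) c1=(288.88, 232.04) c2=(323.30, 111.58) c3=(161.11, 69.74)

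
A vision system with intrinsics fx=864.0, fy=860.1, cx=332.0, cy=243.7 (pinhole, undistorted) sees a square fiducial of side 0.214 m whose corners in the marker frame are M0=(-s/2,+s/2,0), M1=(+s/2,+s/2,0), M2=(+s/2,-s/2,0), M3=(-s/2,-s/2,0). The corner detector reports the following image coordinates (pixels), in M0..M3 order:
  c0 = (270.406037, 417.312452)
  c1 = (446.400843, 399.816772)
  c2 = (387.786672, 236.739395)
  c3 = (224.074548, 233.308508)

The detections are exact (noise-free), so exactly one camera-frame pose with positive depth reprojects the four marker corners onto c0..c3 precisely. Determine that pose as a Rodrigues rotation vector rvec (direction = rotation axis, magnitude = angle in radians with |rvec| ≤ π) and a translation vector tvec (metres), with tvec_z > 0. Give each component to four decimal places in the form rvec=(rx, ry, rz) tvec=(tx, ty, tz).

rvec=(-0.5658, -0.5235, -0.1414) tvec=(0.0040, 0.0798, 0.9383)

Intrinsics K: fx=864.0, fy=860.1, cx=332.0, cy=243.7
Marker side s = 0.214 m; corners in marker frame (Z=0):
  M0 = (-0.1070, +0.1070, 0)
  M1 = (+0.1070, +0.1070, 0)
  M2 = (+0.1070, -0.1070, 0)
  M3 = (-0.1070, -0.1070, 0)
Detected image corners:
  c0 = (270.406037, 417.312452) px
  c1 = (446.400843, 399.816772) px
  c2 = (387.786672, 236.739395) px
  c3 = (224.074548, 233.308508) px
Planar DLT: solve 8×8 A·h = b for H (H[2,2]=1):
  H  [+972.52006 +78.90375 +335.68177]
  H  [+144.51642 +645.37825 +316.89522]
  H  [+0.54299 -0.50566 +1.00000]
B = K⁻¹H; ‖b₁‖=1.065760, ‖b₂‖=1.065760; λ = 2/(‖b₁‖+‖b₂‖) = 0.938298, sign → tz>0 ⇒ λ=+0.938298
r₁ = λ·B[:,0] = (+0.86037,+0.01330,+0.50949); r₂ = λ·B[:,1] = (+0.26800,+0.83849,-0.47446)
r₃ = r₁×r₂ = (-0.43351,+0.54476,+0.71785); SVD([r₁ r₂ r₃]) → R = UVᵀ:
  R  [+0.86037 +0.26800 -0.43351]
  R  [+0.01330 +0.83849 +0.54476]
  R  [+0.50949 -0.47446 +0.71785]
t = (+0.00400, +0.07985, +0.93830) m
tr R = 2.416709; θ = arccos((tr R − 1)/2) = 0.783632 rad = 44.899°
axis k = ((R−Rᵀ)₃₂, (R−Rᵀ)₁₃, (R−Rᵀ)₂₁) / (2 sinθ) = (-0.721973, -0.667984, -0.180425)
rvec = θ·k = (-0.565761, -0.523453, -0.141387)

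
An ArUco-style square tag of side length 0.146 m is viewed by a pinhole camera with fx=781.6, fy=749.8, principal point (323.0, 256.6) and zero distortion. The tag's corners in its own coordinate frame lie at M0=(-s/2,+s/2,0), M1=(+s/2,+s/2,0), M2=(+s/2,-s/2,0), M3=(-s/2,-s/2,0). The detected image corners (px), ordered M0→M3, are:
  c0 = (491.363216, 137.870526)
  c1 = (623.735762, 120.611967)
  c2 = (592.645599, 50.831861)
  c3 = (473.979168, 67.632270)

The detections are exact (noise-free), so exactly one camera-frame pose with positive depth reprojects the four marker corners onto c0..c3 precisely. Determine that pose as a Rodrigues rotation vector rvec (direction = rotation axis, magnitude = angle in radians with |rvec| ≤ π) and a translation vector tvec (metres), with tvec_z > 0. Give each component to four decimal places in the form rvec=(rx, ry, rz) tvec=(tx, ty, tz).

rvec=(-0.7348, 0.1606, -0.0683) tvec=(0.2632, -0.2036, 0.9301)

Intrinsics K: fx=781.6, fy=749.8, cx=323.0, cy=256.6
Marker side s = 0.146 m; corners in marker frame (Z=0):
  M0 = (-0.0730, +0.0730, 0)
  M1 = (+0.0730, +0.0730, 0)
  M2 = (+0.0730, -0.0730, 0)
  M3 = (-0.0730, -0.0730, 0)
Detected image corners:
  c0 = (491.363216, 137.870526) px
  c1 = (623.735762, 120.611967) px
  c2 = (592.645599, 50.831861) px
  c3 = (473.979168, 67.632270) px
Planar DLT: solve 8×8 A·h = b for H (H[2,2]=1):
  H  [+785.82051 -228.58341 +544.19171]
  H  [-128.89812 +411.43213 +92.47150]
  H  [-0.13095 -0.72263 +1.00000]
B = K⁻¹H; ‖b₁‖=1.075118, ‖b₂‖=1.075118; λ = 2/(‖b₁‖+‖b₂‖) = 0.930131, sign → tz>0 ⇒ λ=+0.930131
r₁ = λ·B[:,0] = (+0.98549,-0.11821,-0.12180); r₂ = λ·B[:,1] = (+0.00574,+0.74041,-0.67214)
r₃ = r₁×r₂ = (+0.16964,+0.66168,+0.73034); SVD([r₁ r₂ r₃]) → R = UVᵀ:
  R  [+0.98549 +0.00574 +0.16964]
  R  [-0.11821 +0.74041 +0.66168]
  R  [-0.12180 -0.67214 +0.73034]
t = (+0.26323, -0.20360, +0.93013) m
tr R = 2.456235; θ = arccos((tr R − 1)/2) = 0.755225 rad = 43.271°
axis k = ((R−Rᵀ)₃₂, (R−Rᵀ)₁₃, (R−Rᵀ)₂₁) / (2 sinθ) = (-0.972949, +0.212592, -0.090419)
rvec = θ·k = (-0.734795, +0.160555, -0.068287)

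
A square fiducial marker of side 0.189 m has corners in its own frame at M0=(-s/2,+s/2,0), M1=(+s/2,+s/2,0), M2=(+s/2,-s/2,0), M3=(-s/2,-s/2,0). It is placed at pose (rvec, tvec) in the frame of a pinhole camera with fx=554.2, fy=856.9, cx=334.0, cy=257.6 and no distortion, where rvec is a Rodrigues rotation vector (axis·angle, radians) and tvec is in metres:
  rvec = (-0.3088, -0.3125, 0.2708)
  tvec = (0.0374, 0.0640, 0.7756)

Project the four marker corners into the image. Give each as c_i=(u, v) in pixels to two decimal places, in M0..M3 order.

Intrinsics K: fx=554.2, fy=856.9, cx=334.0, cy=257.6
Marker side s = 0.189 m; corners in marker frame (Z=0):
  M0 = (-0.0945, +0.0945, 0)
  M1 = (+0.0945, +0.0945, 0)
  M2 = (+0.0945, -0.0945, 0)
  M3 = (-0.0945, -0.0945, 0)
rvec = (-0.3088, -0.3125, 0.2708), |rvec| = θ = 0.51609 rad = 29.570°
Rodrigues: sinθ=0.49348, 1−cosθ=0.13024; R = I + sinθ·[k]× + (1−cosθ)·[k]×²:
    [+0.91639 -0.21175 -0.33970]
    [+0.30613 +0.91751 +0.25389]
    [+0.25792 -0.33666 +0.90562]
t = (0.0374, 0.0640, 0.7756) m
M0: Pc = R·M0+t = (-0.06921, +0.12178, +0.71941); u = 554.2·(-0.06921)/0.71941 + 334.0 = 280.6849, v = 856.9·(+0.12178)/0.71941 + 257.6 = 402.6484
M1: Pc = R·M1+t = (+0.10399, +0.17963, +0.76816); u = 554.2·(+0.10399)/0.76816 + 334.0 = 409.0238, v = 856.9·(+0.17963)/0.76816 + 257.6 = 457.9856
M2: Pc = R·M2+t = (+0.14401, +0.00622, +0.83179); u = 554.2·(+0.14401)/0.83179 + 334.0 = 429.9496, v = 856.9·(+0.00622)/0.83179 + 257.6 = 264.0121
M3: Pc = R·M3+t = (-0.02919, -0.05163, +0.78304); u = 554.2·(-0.02919)/0.78304 + 334.0 = 313.3419, v = 856.9·(-0.05163)/0.78304 + 257.6 = 201.0960

c0=(280.68, 402.65) c1=(409.02, 457.99) c2=(429.95, 264.01) c3=(313.34, 201.10)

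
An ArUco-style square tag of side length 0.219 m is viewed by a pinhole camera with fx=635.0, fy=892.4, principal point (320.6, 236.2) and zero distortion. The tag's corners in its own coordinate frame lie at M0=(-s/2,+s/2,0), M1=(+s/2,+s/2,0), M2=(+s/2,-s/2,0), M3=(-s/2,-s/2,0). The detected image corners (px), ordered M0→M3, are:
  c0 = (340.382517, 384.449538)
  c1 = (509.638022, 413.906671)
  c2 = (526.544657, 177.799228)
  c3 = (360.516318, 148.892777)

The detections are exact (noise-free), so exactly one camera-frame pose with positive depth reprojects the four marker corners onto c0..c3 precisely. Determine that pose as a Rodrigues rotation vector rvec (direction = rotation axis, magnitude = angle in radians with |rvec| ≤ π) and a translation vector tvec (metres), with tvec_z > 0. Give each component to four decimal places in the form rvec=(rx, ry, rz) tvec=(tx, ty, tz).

rvec=(-0.0723, -0.0046, 0.1232) tvec=(0.1475, 0.0405, 0.8233)

Intrinsics K: fx=635.0, fy=892.4, cx=320.6, cy=236.2
Marker side s = 0.219 m; corners in marker frame (Z=0):
  M0 = (-0.1095, +0.1095, 0)
  M1 = (+0.1095, +0.1095, 0)
  M2 = (+0.1095, -0.1095, 0)
  M3 = (-0.1095, -0.1095, 0)
Detected image corners:
  c0 = (340.382517, 384.449538) px
  c1 = (509.638022, 413.906671) px
  c2 = (526.544657, 177.799228) px
  c3 = (360.516318, 148.892777) px
Planar DLT: solve 8×8 A·h = b for H (H[2,2]=1):
  H  [+765.50922 -122.72975 +434.36143]
  H  [+133.29761 +1052.14226 +280.12773]
  H  [+0.00021 -0.08788 +1.00000]
B = K⁻¹H; ‖b₁‖=1.214632, ‖b₂‖=1.214632; λ = 2/(‖b₁‖+‖b₂‖) = 0.823295, sign → tz>0 ⇒ λ=+0.823295
r₁ = λ·B[:,0] = (+0.99242,+0.12293,+0.00017); r₂ = λ·B[:,1] = (-0.12259,+0.98982,-0.07235)
r₃ = r₁×r₂ = (-0.00907,+0.07178,+0.99738); SVD([r₁ r₂ r₃]) → R = UVᵀ:
  R  [+0.99242 -0.12259 -0.00907]
  R  [+0.12293 +0.98982 +0.07178]
  R  [+0.00017 -0.07235 +0.99738]
t = (+0.14749, +0.04053, +0.82329) m
tr R = 2.979611; θ = arccos((tr R − 1)/2) = 0.142912 rad = 8.188°
axis k = ((R−Rᵀ)₃₂, (R−Rᵀ)₁₃, (R−Rᵀ)₂₁) / (2 sinθ) = (-0.505978, -0.032440, +0.861936)
rvec = θ·k = (-0.072310, -0.004636, +0.123181)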